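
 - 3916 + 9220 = 5304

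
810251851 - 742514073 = 67737778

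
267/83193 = 89/27731 = 0.00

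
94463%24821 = 20000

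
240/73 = 3 + 21/73 = 3.29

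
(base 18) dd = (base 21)BG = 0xf7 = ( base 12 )187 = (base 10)247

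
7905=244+7661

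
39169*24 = 940056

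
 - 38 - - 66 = 28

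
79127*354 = 28010958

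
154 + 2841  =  2995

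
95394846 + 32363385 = 127758231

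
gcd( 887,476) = 1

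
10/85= 2/17 = 0.12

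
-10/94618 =- 1 + 47304/47309 = -0.00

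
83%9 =2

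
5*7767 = 38835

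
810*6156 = 4986360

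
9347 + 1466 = 10813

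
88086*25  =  2202150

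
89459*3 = 268377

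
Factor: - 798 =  - 2^1*3^1*7^1*19^1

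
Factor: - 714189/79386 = - 2^( - 1)*7^1*71^1*101^(  -  1 )* 131^( - 1)*479^1=- 238063/26462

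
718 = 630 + 88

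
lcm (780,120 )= 1560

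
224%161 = 63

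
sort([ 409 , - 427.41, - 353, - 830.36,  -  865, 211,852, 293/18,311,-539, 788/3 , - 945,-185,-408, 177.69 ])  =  [ - 945 ,  -  865, - 830.36 , - 539, - 427.41, - 408,-353,  -  185, 293/18, 177.69, 211 , 788/3,311, 409, 852] 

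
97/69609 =97/69609 = 0.00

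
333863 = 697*479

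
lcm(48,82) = 1968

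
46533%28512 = 18021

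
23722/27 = 878+16/27 = 878.59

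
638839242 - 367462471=271376771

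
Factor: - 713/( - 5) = 5^( - 1 ) * 23^1*31^1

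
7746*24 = 185904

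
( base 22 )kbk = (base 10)9942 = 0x26D6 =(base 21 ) 11b9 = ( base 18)1CC6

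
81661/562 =81661/562=   145.30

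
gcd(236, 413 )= 59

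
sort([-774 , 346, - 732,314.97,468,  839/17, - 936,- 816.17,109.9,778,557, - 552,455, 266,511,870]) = [ - 936, - 816.17, - 774 , - 732, - 552, 839/17, 109.9,266,  314.97,  346, 455,468, 511,  557, 778,870]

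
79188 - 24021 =55167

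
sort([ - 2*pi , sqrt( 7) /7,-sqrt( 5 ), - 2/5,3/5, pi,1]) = [-2*pi,-sqrt (5) ,-2/5,sqrt ( 7)/7 , 3/5,1,pi]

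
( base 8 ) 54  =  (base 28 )1G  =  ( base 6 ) 112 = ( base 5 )134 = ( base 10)44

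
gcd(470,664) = 2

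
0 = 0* 25556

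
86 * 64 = 5504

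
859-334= 525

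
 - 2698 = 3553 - 6251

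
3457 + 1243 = 4700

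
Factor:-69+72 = 3^1 =3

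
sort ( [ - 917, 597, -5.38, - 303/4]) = [ - 917, - 303/4, - 5.38, 597] 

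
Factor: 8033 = 29^1*277^1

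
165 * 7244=1195260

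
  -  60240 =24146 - 84386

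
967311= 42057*23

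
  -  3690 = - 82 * 45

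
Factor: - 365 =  - 5^1 * 73^1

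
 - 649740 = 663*( - 980)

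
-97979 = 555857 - 653836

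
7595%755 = 45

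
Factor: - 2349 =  - 3^4 *29^1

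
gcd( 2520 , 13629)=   21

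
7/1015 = 1/145 = 0.01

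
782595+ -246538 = 536057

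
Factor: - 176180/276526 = -2^1* 5^1*19^( - 2)  *23^1=-230/361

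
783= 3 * 261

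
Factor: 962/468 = 2^(-1)*3^( - 2 )*37^1 = 37/18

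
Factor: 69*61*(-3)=-3^2*23^1*61^1 = - 12627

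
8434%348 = 82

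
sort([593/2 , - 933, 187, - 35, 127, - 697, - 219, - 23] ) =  [ - 933, - 697, - 219, - 35,  -  23, 127,187 , 593/2]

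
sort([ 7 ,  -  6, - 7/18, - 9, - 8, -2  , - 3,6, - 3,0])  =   [ - 9, - 8, - 6, - 3, - 3, - 2, - 7/18,0, 6, 7 ]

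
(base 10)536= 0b1000011000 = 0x218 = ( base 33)G8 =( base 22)128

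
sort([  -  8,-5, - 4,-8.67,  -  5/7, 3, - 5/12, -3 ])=[-8.67, - 8, - 5, - 4,  -  3, - 5/7, - 5/12 , 3] 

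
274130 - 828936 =- 554806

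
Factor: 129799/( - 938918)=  - 2^( - 1)*151^( - 1)*293^1*443^1*3109^(  -  1)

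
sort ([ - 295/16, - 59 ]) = [ - 59, - 295/16]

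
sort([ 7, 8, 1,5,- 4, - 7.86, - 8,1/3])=[ - 8, - 7.86,-4, 1/3,  1, 5 , 7, 8 ]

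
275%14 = 9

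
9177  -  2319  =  6858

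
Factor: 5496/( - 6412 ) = -6/7 = -2^1*3^1*7^( - 1 )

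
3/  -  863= - 3/863= - 0.00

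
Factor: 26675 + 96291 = 2^1*61483^1=122966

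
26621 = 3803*7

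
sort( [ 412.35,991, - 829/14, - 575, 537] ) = [ - 575, - 829/14,  412.35 , 537,991 ] 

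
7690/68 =113 + 3/34  =  113.09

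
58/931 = 58/931= 0.06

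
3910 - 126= 3784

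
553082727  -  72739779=480342948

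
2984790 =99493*30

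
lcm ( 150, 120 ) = 600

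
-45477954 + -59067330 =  - 104545284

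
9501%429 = 63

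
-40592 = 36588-77180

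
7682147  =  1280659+6401488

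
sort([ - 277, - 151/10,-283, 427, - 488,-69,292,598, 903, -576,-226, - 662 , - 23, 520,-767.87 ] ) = [ - 767.87, - 662,-576, - 488,-283, -277 ,-226, - 69, - 23,-151/10,292, 427 , 520, 598, 903 ]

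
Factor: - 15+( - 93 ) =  - 108 = - 2^2  *  3^3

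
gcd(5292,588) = 588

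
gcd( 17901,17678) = 1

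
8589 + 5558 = 14147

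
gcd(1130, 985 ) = 5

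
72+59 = 131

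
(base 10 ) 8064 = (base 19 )1368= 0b1111110000000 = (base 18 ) 16G0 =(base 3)102001200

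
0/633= 0 = 0.00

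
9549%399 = 372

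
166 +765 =931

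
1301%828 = 473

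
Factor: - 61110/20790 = -97/33=- 3^ (  -  1 )*11^( - 1) * 97^1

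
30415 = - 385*( - 79)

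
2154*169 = 364026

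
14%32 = 14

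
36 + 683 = 719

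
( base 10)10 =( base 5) 20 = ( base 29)A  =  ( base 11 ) a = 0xa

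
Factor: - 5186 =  - 2^1* 2593^1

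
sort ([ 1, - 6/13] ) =[ - 6/13, 1]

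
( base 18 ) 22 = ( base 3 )1102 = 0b100110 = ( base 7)53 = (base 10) 38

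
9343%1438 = 715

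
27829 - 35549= - 7720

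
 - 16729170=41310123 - 58039293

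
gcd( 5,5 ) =5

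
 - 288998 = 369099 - 658097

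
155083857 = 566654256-411570399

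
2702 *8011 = 21645722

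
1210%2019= 1210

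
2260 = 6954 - 4694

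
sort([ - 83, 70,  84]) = [ - 83,  70,84 ] 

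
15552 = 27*576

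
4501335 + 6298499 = 10799834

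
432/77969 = 432/77969 = 0.01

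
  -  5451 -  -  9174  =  3723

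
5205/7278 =1735/2426 =0.72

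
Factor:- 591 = - 3^1*197^1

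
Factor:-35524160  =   - 2^6*5^1 * 7^1*15859^1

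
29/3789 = 29/3789 = 0.01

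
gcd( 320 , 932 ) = 4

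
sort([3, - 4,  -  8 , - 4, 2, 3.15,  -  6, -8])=[ - 8 ,- 8, - 6, - 4, - 4, 2,3 , 3.15]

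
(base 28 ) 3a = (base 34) 2Q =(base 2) 1011110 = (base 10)94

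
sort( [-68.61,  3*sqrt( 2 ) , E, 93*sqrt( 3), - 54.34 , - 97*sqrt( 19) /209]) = [ - 68.61,  -  54.34,-97 * sqrt( 19 ) /209, E,3*sqrt( 2),  93*sqrt( 3 )] 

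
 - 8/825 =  - 8/825  =  -0.01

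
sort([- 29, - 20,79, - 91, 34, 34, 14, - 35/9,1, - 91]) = [ -91,-91,  -  29, - 20, - 35/9,1,14, 34,34,79 ] 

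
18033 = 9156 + 8877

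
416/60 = 6+14/15 = 6.93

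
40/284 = 10/71 = 0.14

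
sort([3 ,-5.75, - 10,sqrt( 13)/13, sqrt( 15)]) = [ - 10,  -  5.75,  sqrt( 13) /13 , 3,sqrt(15) ] 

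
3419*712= 2434328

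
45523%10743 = 2551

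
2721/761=3  +  438/761=3.58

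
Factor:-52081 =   -  52081^1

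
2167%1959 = 208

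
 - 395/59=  - 395/59= - 6.69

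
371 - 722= - 351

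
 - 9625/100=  - 97+3/4 = -96.25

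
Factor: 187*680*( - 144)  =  -18311040 = -2^7*3^2*5^1 * 11^1*17^2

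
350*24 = 8400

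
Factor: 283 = 283^1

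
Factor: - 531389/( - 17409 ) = 3^(-1 ) *7^ ( - 1)*641^1 = 641/21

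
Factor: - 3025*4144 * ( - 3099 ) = 38847824400 = 2^4*3^1 *5^2 * 7^1 *11^2*37^1*1033^1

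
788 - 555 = 233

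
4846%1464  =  454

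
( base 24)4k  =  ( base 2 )1110100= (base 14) 84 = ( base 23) 51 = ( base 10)116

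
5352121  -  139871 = 5212250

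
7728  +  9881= 17609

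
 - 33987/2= - 16994 + 1/2= -  16993.50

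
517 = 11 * 47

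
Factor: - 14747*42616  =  - 628458152 =- 2^3*7^1*761^1*14747^1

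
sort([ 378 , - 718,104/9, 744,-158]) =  [ - 718,-158,104/9, 378, 744 ]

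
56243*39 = 2193477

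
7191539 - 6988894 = 202645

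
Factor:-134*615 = -82410 = - 2^1 * 3^1*5^1*41^1*67^1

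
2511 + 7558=10069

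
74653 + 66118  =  140771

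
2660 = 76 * 35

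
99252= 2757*36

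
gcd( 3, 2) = 1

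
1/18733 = 1/18733= 0.00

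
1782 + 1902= 3684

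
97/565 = 97/565 = 0.17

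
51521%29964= 21557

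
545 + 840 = 1385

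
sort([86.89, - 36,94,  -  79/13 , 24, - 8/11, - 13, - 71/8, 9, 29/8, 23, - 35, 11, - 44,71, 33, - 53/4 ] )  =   [ - 44, - 36, - 35, - 53/4 ,- 13, - 71/8, - 79/13, - 8/11 , 29/8, 9, 11, 23, 24, 33,71,86.89, 94] 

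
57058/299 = 190+248/299 = 190.83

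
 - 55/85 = - 11/17 = - 0.65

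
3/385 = 3/385 = 0.01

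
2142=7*306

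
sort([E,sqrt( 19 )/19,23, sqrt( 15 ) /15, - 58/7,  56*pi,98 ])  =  [ - 58/7,sqrt( 19)/19,sqrt( 15 ) /15,E, 23 , 98,56*pi] 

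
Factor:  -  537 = - 3^1*179^1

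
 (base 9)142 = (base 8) 167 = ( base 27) 4b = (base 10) 119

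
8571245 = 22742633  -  14171388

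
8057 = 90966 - 82909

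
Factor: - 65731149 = -3^3*11^1*221317^1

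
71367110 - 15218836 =56148274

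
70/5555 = 14/1111= 0.01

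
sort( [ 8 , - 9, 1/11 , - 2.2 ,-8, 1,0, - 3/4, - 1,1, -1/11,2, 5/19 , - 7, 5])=[ -9,  -  8 ,-7, - 2.2, - 1 ,  -  3/4,  -  1/11,0 , 1/11, 5/19 , 1, 1, 2, 5, 8]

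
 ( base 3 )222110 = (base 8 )1312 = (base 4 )23022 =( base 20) 1fe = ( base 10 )714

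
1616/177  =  1616/177  =  9.13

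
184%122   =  62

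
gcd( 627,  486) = 3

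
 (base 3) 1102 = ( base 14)2a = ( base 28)1a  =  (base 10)38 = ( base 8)46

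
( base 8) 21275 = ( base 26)D41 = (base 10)8893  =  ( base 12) 5191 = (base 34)7nj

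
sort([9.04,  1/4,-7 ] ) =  [ - 7,  1/4,9.04]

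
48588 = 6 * 8098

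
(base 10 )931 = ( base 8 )1643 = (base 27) 17d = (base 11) 777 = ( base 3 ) 1021111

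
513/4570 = 513/4570= 0.11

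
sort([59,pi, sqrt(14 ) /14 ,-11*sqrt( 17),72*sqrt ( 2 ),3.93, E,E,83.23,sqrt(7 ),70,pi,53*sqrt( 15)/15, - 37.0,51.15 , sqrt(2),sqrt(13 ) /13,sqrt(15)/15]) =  [ - 11*sqrt( 17), - 37.0,sqrt( 15) /15, sqrt(14 )/14, sqrt(13 ) /13,sqrt (2), sqrt(7 ),E, E,pi,pi, 3.93,53*sqrt(15 )/15, 51.15,  59,70, 83.23,72*sqrt(2) ] 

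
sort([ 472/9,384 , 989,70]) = [ 472/9,70, 384 , 989 ] 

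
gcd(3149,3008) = 47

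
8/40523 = 8/40523 =0.00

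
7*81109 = 567763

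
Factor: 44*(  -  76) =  - 2^4*11^1*19^1 = - 3344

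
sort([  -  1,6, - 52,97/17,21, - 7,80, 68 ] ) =[ - 52,-7, - 1,97/17,6,21 , 68,80]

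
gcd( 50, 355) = 5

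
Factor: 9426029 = 67^1 * 269^1 * 523^1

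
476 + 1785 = 2261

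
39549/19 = 39549/19 = 2081.53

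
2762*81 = 223722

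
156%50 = 6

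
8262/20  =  4131/10 = 413.10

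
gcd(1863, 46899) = 81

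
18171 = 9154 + 9017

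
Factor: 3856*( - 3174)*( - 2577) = 2^5*3^2 * 23^2*241^1*859^1 = 31539758688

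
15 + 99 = 114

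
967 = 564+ 403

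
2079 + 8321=10400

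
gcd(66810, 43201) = 1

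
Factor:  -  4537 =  - 13^1*349^1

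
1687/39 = 1687/39  =  43.26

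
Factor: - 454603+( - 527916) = - 277^1 * 3547^1 = -  982519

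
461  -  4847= -4386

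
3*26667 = 80001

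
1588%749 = 90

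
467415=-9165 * ( - 51) 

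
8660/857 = 8660/857 = 10.11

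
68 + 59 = 127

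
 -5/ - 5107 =5/5107  =  0.00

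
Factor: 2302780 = 2^2 * 5^1 * 97^1*1187^1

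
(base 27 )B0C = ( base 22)GD1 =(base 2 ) 1111101011111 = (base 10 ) 8031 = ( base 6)101103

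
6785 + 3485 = 10270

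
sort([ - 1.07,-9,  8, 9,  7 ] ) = [ - 9, - 1.07, 7,8 , 9 ] 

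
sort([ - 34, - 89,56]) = [ - 89, - 34,56]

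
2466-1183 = 1283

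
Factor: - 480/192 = -5/2 = - 2^( - 1)*5^1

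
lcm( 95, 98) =9310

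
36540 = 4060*9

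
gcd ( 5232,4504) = 8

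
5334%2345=644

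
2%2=0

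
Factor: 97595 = 5^1*131^1*149^1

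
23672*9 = 213048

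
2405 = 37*65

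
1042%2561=1042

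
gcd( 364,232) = 4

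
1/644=1/644 = 0.00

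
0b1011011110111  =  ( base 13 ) 28a3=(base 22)c35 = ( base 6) 43115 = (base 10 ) 5879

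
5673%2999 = 2674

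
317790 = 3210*99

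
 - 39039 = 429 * ( - 91)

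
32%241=32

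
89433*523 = 46773459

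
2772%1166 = 440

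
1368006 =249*5494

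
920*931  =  856520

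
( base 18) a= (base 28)a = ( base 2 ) 1010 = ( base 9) 11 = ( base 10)10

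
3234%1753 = 1481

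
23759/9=23759/9= 2639.89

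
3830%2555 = 1275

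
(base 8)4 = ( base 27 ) 4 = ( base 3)11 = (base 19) 4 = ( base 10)4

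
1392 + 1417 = 2809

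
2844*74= 210456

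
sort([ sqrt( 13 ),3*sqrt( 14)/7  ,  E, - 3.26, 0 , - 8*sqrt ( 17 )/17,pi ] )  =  [-3.26,-8*sqrt( 17) /17,0, 3*sqrt( 14)/7,E,pi,sqrt( 13 ) ]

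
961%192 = 1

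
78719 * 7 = 551033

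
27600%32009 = 27600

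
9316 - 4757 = 4559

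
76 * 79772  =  6062672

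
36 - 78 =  - 42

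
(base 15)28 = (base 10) 38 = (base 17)24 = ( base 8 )46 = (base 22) 1g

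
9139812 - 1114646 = 8025166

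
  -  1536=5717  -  7253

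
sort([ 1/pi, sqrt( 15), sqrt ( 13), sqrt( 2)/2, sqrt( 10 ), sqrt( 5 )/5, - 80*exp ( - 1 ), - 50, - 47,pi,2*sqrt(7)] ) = [ - 50, - 47, - 80 * exp( - 1 ), 1/pi,  sqrt( 5)/5,sqrt (2) /2 , pi, sqrt(10 ), sqrt ( 13), sqrt( 15),2*  sqrt( 7)] 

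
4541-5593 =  - 1052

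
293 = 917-624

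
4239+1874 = 6113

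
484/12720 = 121/3180 = 0.04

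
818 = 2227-1409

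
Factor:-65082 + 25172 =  -39910 = - 2^1*5^1 * 13^1*307^1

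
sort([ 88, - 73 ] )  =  [ -73, 88 ] 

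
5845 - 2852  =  2993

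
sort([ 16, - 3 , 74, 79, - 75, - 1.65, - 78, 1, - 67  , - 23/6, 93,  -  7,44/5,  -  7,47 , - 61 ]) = [ - 78, - 75, - 67 ,  -  61, -7, - 7, - 23/6,-3, - 1.65,1, 44/5, 16,47,74, 79 , 93]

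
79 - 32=47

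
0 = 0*45604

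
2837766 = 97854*29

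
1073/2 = 536+ 1/2 = 536.50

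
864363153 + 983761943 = 1848125096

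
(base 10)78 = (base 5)303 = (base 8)116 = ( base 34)2A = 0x4e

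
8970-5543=3427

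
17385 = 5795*3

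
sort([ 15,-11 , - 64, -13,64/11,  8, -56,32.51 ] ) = [ - 64, - 56,  -  13,-11, 64/11,8,  15,  32.51]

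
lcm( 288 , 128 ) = 1152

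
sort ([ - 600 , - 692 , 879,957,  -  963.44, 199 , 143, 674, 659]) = [ - 963.44, - 692, - 600 , 143, 199,659, 674, 879, 957 ]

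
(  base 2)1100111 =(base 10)103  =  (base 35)2X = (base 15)6D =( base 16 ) 67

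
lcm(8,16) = 16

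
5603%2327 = 949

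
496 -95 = 401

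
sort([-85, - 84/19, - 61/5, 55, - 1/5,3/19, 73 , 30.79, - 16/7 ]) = [  -  85,-61/5, - 84/19,  -  16/7, - 1/5, 3/19, 30.79, 55, 73]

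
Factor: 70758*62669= 4434333102=2^1*3^2*29^1 * 2161^1 * 3931^1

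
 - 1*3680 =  - 3680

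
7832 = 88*89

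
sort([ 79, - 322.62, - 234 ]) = [ - 322.62, - 234  ,  79 ] 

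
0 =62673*0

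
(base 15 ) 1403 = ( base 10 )4278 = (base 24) 7a6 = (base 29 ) 52F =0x10B6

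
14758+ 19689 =34447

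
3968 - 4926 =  - 958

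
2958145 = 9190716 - 6232571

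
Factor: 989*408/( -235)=-403512/235 = - 2^3 * 3^1*5^( - 1)*17^1*23^1*43^1*47^( - 1)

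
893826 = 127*7038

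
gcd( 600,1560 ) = 120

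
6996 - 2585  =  4411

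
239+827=1066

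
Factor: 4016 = 2^4*251^1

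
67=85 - 18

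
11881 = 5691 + 6190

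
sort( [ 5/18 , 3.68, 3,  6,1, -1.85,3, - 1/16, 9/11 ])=[ - 1.85, - 1/16, 5/18  ,  9/11,1,3, 3,3.68,6 ] 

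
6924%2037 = 813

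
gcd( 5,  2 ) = 1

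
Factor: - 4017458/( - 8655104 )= 2008729/4327552 = 2^( - 7 )*33809^( - 1 )*2008729^1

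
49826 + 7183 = 57009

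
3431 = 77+3354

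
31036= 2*15518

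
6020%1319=744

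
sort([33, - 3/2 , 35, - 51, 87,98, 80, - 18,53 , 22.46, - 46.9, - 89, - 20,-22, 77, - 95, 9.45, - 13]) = [ - 95, - 89, - 51, - 46.9,  -  22,- 20, - 18,- 13, - 3/2, 9.45,22.46, 33, 35,53,77, 80, 87,98 ]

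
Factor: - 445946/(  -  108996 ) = 2^( - 1)*3^ ( - 1) * 31^( - 1)*761^1   =  761/186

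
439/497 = 439/497=0.88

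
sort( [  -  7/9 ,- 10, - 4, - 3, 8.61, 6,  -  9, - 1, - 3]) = [ - 10, - 9, - 4, - 3, - 3,-1, - 7/9, 6,  8.61]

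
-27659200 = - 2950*9376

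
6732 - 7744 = - 1012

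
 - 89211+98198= 8987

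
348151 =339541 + 8610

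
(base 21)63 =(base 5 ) 1004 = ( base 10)129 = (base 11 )108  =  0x81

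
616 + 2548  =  3164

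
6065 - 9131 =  - 3066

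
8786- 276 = 8510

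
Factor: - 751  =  -751^1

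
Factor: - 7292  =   - 2^2*1823^1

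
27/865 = 27/865 = 0.03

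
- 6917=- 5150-1767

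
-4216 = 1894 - 6110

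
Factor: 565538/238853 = 2^1*238853^ ( -1)*282769^1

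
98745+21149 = 119894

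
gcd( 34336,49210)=74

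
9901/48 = 9901/48 = 206.27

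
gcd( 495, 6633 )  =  99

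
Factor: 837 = 3^3*31^1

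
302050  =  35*8630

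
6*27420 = 164520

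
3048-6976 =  - 3928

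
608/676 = 152/169   =  0.90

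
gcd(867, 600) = 3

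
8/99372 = 2/24843 = 0.00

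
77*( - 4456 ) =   -  343112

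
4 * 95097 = 380388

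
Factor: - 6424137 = - 3^3*229^1 * 1039^1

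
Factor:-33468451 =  - 33468451^1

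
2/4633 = 2/4633 = 0.00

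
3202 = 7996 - 4794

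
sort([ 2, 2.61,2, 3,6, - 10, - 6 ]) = [ - 10, - 6, 2,2, 2.61,  3, 6]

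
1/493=1/493 = 0.00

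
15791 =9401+6390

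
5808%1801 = 405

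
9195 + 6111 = 15306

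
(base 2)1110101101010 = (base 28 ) 9GQ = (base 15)2370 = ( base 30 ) 8b0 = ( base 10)7530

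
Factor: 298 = 2^1*149^1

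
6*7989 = 47934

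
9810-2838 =6972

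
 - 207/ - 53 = 3 + 48/53 = 3.91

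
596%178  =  62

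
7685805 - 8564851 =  - 879046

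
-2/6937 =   -  2/6937 = - 0.00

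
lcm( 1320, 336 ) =18480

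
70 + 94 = 164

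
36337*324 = 11773188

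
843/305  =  843/305 = 2.76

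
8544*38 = 324672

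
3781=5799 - 2018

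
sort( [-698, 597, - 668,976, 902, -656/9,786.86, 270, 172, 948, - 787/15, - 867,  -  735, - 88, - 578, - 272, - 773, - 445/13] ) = [ - 867, - 773, - 735,  -  698,  -  668, - 578,  -  272, - 88, - 656/9, - 787/15, - 445/13,172, 270,597, 786.86,902, 948, 976 ] 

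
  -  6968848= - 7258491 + 289643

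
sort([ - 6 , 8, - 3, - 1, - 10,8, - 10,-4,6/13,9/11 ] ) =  [ - 10, - 10, - 6, - 4,- 3 , - 1,6/13,9/11,8 , 8 ]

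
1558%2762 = 1558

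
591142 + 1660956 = 2252098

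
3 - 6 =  - 3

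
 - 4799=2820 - 7619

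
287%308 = 287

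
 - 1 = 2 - 3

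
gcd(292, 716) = 4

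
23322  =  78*299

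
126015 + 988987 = 1115002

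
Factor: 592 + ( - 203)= 389^1 = 389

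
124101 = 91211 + 32890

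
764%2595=764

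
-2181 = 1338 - 3519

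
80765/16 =80765/16 = 5047.81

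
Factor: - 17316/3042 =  - 74/13 = -2^1*13^( - 1)*37^1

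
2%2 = 0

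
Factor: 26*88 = 2288 = 2^4*11^1*13^1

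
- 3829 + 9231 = 5402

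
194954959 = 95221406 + 99733553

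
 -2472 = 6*( - 412 ) 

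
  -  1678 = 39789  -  41467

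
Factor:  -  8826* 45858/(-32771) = 404742708/32771= 2^2*3^2*1471^1*7643^1*32771^(-1)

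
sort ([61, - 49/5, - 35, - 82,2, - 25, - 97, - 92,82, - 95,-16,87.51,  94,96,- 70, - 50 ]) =[-97, - 95, - 92, - 82 , - 70, - 50, - 35, - 25, - 16,-49/5,2,61,  82,87.51,  94,96 ] 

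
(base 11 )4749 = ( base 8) 14120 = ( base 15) 1C9E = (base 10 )6224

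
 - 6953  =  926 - 7879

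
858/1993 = 858/1993 = 0.43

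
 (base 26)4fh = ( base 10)3111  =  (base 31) 37b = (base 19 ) 8be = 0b110000100111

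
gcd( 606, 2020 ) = 202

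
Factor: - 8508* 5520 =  - 46964160 = -2^6 * 3^2* 5^1*23^1 *709^1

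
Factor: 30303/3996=91/12  =  2^( - 2 ) *3^(  -  1) *7^1*13^1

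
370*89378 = 33069860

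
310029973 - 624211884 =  - 314181911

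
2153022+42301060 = 44454082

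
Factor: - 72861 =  - 3^1*149^1 * 163^1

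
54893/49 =54893/49 = 1120.27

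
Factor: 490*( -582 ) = -285180 = - 2^2*3^1*5^1*7^2*97^1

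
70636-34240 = 36396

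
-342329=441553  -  783882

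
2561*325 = 832325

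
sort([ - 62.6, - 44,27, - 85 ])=[-85, - 62.6, - 44,27]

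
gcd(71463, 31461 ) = 3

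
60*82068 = 4924080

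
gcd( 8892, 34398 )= 234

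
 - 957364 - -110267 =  -847097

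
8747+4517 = 13264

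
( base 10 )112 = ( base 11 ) A2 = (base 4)1300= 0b1110000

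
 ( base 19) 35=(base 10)62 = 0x3E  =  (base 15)42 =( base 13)4A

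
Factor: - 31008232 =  - 2^3*23^1*168523^1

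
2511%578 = 199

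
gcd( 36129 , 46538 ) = 1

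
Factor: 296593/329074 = 2^( - 1 ) * 11^1*59^1*137^( - 1 )*457^1*1201^ ( - 1)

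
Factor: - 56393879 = -17^1*1499^1*2213^1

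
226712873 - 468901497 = -242188624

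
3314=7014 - 3700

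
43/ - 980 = -1+937/980 = - 0.04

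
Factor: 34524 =2^2*3^2*7^1*137^1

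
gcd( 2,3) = 1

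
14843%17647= 14843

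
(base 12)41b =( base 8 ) 1127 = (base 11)4a5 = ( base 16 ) 257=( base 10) 599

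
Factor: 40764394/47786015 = 2^1 * 5^ ( - 1)*11^1*1277^1*1451^1*2897^( - 1)*3299^( - 1) 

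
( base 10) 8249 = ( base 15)269E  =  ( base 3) 102022112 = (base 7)33023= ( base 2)10000000111001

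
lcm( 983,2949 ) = 2949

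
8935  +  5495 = 14430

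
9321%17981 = 9321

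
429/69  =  143/23=   6.22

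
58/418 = 29/209 = 0.14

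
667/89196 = 667/89196=0.01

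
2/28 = 1/14 = 0.07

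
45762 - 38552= 7210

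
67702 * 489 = 33106278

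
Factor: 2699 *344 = 2^3*43^1 * 2699^1 = 928456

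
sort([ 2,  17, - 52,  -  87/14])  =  [  -  52,-87/14, 2, 17]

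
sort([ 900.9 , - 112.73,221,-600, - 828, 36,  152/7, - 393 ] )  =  [ - 828,-600 ,-393,-112.73,152/7, 36, 221,900.9]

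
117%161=117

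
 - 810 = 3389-4199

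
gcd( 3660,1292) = 4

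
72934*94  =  6855796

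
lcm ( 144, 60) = 720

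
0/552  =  0  =  0.00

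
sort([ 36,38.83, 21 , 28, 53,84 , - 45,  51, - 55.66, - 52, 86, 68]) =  [ - 55.66, - 52, - 45, 21,28,36,38.83, 51, 53, 68, 84, 86] 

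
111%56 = 55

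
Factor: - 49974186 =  - 2^1*3^1*17^1 * 489943^1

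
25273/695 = 25273/695 = 36.36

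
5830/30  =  194 + 1/3 =194.33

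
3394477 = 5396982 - 2002505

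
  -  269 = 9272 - 9541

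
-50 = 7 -57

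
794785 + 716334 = 1511119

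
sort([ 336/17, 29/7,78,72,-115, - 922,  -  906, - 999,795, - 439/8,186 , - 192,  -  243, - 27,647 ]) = [ - 999, -922, - 906, - 243,  -  192, - 115,-439/8 , - 27 , 29/7, 336/17,72, 78,186,647,795]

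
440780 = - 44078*( - 10 ) 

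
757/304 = 757/304 = 2.49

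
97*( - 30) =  - 2910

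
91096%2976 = 1816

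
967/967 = 1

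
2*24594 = 49188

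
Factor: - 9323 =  -9323^1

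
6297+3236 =9533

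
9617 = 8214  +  1403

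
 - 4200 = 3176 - 7376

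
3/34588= 3/34588 = 0.00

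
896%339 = 218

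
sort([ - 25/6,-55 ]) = [  -  55, - 25/6]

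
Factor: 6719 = 6719^1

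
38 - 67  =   - 29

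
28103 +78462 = 106565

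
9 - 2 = 7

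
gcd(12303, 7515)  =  9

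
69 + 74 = 143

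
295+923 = 1218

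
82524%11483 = 2143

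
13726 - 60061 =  - 46335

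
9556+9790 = 19346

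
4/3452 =1/863 = 0.00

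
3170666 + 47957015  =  51127681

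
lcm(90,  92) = 4140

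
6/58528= 3/29264 = 0.00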